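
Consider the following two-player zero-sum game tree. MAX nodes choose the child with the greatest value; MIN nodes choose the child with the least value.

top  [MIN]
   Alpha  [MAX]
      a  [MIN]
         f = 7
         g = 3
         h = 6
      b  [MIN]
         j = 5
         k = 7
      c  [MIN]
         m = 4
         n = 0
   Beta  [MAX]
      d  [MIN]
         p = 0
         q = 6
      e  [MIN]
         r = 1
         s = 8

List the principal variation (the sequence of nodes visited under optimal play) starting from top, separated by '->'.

a (MIN): min(7, 3, 6) = 3
b (MIN): min(5, 7) = 5
c (MIN): min(4, 0) = 0
Alpha (MAX): max(3, 5, 0) = 5
d (MIN): min(0, 6) = 0
e (MIN): min(1, 8) = 1
Beta (MAX): max(0, 1) = 1
top (MIN): min(5, 1) = 1
At top, MIN picks Beta (lowest: 1).
At Beta, MAX picks e (highest: 1).
At e, MIN picks r (lowest: 1).
Terminal value 1.

top -> Beta -> e -> r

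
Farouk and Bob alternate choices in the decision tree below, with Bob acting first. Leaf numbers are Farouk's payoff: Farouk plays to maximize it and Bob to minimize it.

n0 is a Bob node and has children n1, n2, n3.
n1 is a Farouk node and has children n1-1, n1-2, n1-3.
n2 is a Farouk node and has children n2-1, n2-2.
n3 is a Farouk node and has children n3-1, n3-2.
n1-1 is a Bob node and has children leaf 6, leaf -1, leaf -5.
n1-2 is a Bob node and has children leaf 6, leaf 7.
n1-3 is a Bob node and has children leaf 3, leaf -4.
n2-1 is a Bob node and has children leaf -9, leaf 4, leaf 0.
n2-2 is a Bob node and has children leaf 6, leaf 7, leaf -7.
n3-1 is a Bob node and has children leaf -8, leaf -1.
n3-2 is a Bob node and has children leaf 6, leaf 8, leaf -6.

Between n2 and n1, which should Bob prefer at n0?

n2-1 (Bob): min(-9, 4, 0) = -9
n2-2 (Bob): min(6, 7, -7) = -7
n2 (Farouk): max(-9, -7) = -7
n1-1 (Bob): min(6, -1, -5) = -5
n1-2 (Bob): min(6, 7) = 6
n1-3 (Bob): min(3, -4) = -4
n1 (Farouk): max(-5, 6, -4) = 6
Bob prefers the lower value; n2=-7, n1=6. n2 is better since -7 < 6.

n2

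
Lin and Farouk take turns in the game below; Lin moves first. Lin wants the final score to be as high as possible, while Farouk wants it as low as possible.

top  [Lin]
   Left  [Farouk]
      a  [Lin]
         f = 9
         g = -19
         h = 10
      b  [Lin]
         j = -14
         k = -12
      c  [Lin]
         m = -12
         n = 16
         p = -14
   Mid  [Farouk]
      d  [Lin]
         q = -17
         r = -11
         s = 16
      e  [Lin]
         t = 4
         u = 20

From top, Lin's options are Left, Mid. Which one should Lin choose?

a (Lin): max(9, -19, 10) = 10
b (Lin): max(-14, -12) = -12
c (Lin): max(-12, 16, -14) = 16
Left (Farouk): min(10, -12, 16) = -12
d (Lin): max(-17, -11, 16) = 16
e (Lin): max(4, 20) = 20
Mid (Farouk): min(16, 20) = 16
top (Lin): max(-12, 16) = 16
Lin at top wants the highest of {Left=-12, Mid=16}, so chooses Mid.

Mid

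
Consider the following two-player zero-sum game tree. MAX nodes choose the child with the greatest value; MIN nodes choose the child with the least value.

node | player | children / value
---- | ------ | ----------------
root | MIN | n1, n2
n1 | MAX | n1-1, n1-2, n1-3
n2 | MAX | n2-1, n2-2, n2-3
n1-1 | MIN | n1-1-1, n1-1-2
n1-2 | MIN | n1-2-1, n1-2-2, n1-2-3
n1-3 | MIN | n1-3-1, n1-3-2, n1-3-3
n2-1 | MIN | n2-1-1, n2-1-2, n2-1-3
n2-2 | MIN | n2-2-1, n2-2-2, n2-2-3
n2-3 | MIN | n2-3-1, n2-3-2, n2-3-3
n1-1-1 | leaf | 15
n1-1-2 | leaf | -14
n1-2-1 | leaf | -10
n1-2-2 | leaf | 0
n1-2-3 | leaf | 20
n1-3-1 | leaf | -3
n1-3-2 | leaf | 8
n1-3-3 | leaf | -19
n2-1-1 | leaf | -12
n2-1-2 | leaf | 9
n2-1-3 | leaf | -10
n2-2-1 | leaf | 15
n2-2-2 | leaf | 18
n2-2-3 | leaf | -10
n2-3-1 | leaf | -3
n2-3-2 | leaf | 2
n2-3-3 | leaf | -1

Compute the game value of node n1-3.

n1-3 (MIN): min(-3, 8, -19) = -19

-19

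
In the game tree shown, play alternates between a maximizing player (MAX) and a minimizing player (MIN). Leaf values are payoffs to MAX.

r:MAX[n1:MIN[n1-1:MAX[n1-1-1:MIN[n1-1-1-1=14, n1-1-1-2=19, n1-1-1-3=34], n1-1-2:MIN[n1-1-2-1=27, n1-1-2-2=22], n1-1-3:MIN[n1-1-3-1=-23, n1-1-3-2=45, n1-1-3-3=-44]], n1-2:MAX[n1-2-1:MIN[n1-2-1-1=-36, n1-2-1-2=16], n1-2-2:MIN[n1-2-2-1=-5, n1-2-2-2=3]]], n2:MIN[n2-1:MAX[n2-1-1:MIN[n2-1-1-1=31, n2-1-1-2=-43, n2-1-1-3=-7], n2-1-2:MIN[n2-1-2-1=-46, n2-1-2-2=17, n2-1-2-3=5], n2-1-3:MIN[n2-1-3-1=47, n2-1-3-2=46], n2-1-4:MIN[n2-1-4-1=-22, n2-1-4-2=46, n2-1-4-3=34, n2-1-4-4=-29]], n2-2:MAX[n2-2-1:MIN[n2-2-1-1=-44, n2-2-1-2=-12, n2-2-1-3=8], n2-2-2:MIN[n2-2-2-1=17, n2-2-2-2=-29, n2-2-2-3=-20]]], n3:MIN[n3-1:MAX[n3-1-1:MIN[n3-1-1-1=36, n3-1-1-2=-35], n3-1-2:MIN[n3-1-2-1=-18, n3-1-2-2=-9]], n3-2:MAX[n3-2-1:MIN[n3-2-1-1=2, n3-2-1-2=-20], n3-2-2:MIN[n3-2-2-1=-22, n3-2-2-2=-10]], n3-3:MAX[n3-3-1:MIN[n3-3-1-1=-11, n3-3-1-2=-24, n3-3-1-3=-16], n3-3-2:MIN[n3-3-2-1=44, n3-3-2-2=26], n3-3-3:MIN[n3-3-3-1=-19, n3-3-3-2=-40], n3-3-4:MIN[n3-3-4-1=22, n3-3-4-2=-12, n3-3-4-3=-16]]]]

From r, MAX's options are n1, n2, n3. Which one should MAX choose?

n1-1-1 (MIN): min(14, 19, 34) = 14
n1-1-2 (MIN): min(27, 22) = 22
n1-1-3 (MIN): min(-23, 45, -44) = -44
n1-1 (MAX): max(14, 22, -44) = 22
n1-2-1 (MIN): min(-36, 16) = -36
n1-2-2 (MIN): min(-5, 3) = -5
n1-2 (MAX): max(-36, -5) = -5
n1 (MIN): min(22, -5) = -5
n2-1-1 (MIN): min(31, -43, -7) = -43
n2-1-2 (MIN): min(-46, 17, 5) = -46
n2-1-3 (MIN): min(47, 46) = 46
n2-1-4 (MIN): min(-22, 46, 34, -29) = -29
n2-1 (MAX): max(-43, -46, 46, -29) = 46
n2-2-1 (MIN): min(-44, -12, 8) = -44
n2-2-2 (MIN): min(17, -29, -20) = -29
n2-2 (MAX): max(-44, -29) = -29
n2 (MIN): min(46, -29) = -29
n3-1-1 (MIN): min(36, -35) = -35
n3-1-2 (MIN): min(-18, -9) = -18
n3-1 (MAX): max(-35, -18) = -18
n3-2-1 (MIN): min(2, -20) = -20
n3-2-2 (MIN): min(-22, -10) = -22
n3-2 (MAX): max(-20, -22) = -20
n3-3-1 (MIN): min(-11, -24, -16) = -24
n3-3-2 (MIN): min(44, 26) = 26
n3-3-3 (MIN): min(-19, -40) = -40
n3-3-4 (MIN): min(22, -12, -16) = -16
n3-3 (MAX): max(-24, 26, -40, -16) = 26
n3 (MIN): min(-18, -20, 26) = -20
r (MAX): max(-5, -29, -20) = -5
MAX at r wants the highest of {n1=-5, n2=-29, n3=-20}, so chooses n1.

n1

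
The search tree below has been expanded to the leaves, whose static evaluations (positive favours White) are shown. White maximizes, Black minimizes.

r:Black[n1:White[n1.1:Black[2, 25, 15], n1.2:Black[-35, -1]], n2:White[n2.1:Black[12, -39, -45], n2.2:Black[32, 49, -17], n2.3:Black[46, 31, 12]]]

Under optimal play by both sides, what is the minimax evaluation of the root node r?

n1.1 (Black): min(2, 25, 15) = 2
n1.2 (Black): min(-35, -1) = -35
n1 (White): max(2, -35) = 2
n2.1 (Black): min(12, -39, -45) = -45
n2.2 (Black): min(32, 49, -17) = -17
n2.3 (Black): min(46, 31, 12) = 12
n2 (White): max(-45, -17, 12) = 12
r (Black): min(2, 12) = 2

2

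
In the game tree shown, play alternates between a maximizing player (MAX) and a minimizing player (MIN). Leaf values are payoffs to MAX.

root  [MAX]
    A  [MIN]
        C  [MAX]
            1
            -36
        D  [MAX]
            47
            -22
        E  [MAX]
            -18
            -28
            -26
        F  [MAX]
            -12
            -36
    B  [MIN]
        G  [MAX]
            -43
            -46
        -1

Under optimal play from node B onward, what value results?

-43

G (MAX): max(-43, -46) = -43
B (MIN): min(-43, -1) = -43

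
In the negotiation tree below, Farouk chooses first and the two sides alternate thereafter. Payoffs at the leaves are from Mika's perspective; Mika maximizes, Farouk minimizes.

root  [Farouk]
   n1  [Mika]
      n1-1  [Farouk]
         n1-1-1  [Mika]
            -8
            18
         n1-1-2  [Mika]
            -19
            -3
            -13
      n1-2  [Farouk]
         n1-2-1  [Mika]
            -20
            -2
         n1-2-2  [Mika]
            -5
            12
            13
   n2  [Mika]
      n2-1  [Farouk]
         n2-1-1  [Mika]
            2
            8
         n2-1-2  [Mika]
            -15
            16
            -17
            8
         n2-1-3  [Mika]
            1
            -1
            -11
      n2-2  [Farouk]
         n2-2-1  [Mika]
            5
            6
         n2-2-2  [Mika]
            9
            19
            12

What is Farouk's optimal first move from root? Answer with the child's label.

n1

n1-1-1 (Mika): max(-8, 18) = 18
n1-1-2 (Mika): max(-19, -3, -13) = -3
n1-1 (Farouk): min(18, -3) = -3
n1-2-1 (Mika): max(-20, -2) = -2
n1-2-2 (Mika): max(-5, 12, 13) = 13
n1-2 (Farouk): min(-2, 13) = -2
n1 (Mika): max(-3, -2) = -2
n2-1-1 (Mika): max(2, 8) = 8
n2-1-2 (Mika): max(-15, 16, -17, 8) = 16
n2-1-3 (Mika): max(1, -1, -11) = 1
n2-1 (Farouk): min(8, 16, 1) = 1
n2-2-1 (Mika): max(5, 6) = 6
n2-2-2 (Mika): max(9, 19, 12) = 19
n2-2 (Farouk): min(6, 19) = 6
n2 (Mika): max(1, 6) = 6
root (Farouk): min(-2, 6) = -2
Farouk at root wants the lowest of {n1=-2, n2=6}, so chooses n1.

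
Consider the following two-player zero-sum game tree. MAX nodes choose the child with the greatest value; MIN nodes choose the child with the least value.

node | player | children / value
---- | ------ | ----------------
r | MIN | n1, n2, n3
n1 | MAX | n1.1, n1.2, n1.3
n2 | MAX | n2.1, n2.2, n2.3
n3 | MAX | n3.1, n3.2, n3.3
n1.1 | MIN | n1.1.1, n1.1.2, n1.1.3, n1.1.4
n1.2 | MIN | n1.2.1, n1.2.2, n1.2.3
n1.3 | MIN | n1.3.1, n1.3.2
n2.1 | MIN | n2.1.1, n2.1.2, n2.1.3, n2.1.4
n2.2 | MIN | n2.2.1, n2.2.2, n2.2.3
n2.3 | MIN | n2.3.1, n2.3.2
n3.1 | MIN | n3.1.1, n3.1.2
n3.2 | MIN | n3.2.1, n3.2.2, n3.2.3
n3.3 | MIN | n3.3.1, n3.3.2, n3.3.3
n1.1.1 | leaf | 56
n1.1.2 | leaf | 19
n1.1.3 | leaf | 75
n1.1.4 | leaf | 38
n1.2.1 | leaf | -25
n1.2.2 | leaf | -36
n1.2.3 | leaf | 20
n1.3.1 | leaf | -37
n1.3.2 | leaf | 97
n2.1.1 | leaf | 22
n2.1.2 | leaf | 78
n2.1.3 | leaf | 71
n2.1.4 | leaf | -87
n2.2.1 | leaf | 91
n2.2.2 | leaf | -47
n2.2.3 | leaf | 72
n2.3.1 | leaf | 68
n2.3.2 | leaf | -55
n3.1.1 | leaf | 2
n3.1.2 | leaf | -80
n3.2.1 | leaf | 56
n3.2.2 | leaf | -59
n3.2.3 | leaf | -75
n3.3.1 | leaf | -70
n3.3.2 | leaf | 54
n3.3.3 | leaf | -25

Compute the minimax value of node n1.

19

n1.1 (MIN): min(56, 19, 75, 38) = 19
n1.2 (MIN): min(-25, -36, 20) = -36
n1.3 (MIN): min(-37, 97) = -37
n1 (MAX): max(19, -36, -37) = 19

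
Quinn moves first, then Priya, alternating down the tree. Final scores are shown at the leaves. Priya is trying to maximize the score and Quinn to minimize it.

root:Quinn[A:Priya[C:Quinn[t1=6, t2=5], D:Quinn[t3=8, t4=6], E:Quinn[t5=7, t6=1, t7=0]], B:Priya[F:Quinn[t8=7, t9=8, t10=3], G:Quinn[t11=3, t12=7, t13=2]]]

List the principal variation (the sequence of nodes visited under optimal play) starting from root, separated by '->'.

C (Quinn): min(6, 5) = 5
D (Quinn): min(8, 6) = 6
E (Quinn): min(7, 1, 0) = 0
A (Priya): max(5, 6, 0) = 6
F (Quinn): min(7, 8, 3) = 3
G (Quinn): min(3, 7, 2) = 2
B (Priya): max(3, 2) = 3
root (Quinn): min(6, 3) = 3
At root, Quinn picks B (lowest: 3).
At B, Priya picks F (highest: 3).
At F, Quinn picks t10 (lowest: 3).
Terminal value 3.

root -> B -> F -> t10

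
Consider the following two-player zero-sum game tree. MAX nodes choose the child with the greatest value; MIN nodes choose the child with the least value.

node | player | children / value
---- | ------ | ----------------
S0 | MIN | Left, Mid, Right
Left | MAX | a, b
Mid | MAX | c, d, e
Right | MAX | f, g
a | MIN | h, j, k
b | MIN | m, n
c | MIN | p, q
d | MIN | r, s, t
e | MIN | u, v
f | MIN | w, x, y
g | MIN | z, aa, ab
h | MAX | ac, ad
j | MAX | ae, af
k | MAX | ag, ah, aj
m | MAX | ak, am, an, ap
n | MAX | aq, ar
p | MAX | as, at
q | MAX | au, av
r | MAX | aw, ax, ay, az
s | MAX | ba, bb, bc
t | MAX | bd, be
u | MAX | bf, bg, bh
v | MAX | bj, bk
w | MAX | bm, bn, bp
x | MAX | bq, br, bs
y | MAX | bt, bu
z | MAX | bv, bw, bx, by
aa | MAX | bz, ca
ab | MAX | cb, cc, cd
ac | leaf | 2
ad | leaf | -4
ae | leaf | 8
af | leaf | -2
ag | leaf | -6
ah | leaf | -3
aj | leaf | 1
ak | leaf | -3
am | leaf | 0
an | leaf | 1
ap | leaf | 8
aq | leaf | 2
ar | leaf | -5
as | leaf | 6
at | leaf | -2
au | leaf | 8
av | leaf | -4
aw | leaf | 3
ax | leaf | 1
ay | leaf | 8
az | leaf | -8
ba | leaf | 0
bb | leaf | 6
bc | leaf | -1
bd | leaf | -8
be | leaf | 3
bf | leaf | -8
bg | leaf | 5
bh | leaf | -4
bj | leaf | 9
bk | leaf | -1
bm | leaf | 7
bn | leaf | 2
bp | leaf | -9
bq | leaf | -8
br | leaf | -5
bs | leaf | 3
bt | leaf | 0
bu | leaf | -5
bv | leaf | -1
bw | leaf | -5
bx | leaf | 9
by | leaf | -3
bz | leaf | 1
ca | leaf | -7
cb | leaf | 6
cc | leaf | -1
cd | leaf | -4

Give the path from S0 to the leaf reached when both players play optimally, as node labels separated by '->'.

S0 -> Right -> g -> aa -> bz

h (MAX): max(2, -4) = 2
j (MAX): max(8, -2) = 8
k (MAX): max(-6, -3, 1) = 1
a (MIN): min(2, 8, 1) = 1
m (MAX): max(-3, 0, 1, 8) = 8
n (MAX): max(2, -5) = 2
b (MIN): min(8, 2) = 2
Left (MAX): max(1, 2) = 2
p (MAX): max(6, -2) = 6
q (MAX): max(8, -4) = 8
c (MIN): min(6, 8) = 6
r (MAX): max(3, 1, 8, -8) = 8
s (MAX): max(0, 6, -1) = 6
t (MAX): max(-8, 3) = 3
d (MIN): min(8, 6, 3) = 3
u (MAX): max(-8, 5, -4) = 5
v (MAX): max(9, -1) = 9
e (MIN): min(5, 9) = 5
Mid (MAX): max(6, 3, 5) = 6
w (MAX): max(7, 2, -9) = 7
x (MAX): max(-8, -5, 3) = 3
y (MAX): max(0, -5) = 0
f (MIN): min(7, 3, 0) = 0
z (MAX): max(-1, -5, 9, -3) = 9
aa (MAX): max(1, -7) = 1
ab (MAX): max(6, -1, -4) = 6
g (MIN): min(9, 1, 6) = 1
Right (MAX): max(0, 1) = 1
S0 (MIN): min(2, 6, 1) = 1
At S0, MIN picks Right (lowest: 1).
At Right, MAX picks g (highest: 1).
At g, MIN picks aa (lowest: 1).
At aa, MAX picks bz (highest: 1).
Terminal value 1.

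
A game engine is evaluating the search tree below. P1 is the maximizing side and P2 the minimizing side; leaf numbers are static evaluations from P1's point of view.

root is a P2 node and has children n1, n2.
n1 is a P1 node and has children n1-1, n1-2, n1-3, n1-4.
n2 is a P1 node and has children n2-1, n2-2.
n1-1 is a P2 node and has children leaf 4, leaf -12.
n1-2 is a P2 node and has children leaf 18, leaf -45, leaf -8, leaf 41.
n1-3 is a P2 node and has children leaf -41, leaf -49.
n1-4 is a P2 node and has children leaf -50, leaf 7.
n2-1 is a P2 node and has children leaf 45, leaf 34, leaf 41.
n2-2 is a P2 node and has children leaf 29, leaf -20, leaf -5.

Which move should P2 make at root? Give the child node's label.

n1

n1-1 (P2): min(4, -12) = -12
n1-2 (P2): min(18, -45, -8, 41) = -45
n1-3 (P2): min(-41, -49) = -49
n1-4 (P2): min(-50, 7) = -50
n1 (P1): max(-12, -45, -49, -50) = -12
n2-1 (P2): min(45, 34, 41) = 34
n2-2 (P2): min(29, -20, -5) = -20
n2 (P1): max(34, -20) = 34
root (P2): min(-12, 34) = -12
P2 at root wants the lowest of {n1=-12, n2=34}, so chooses n1.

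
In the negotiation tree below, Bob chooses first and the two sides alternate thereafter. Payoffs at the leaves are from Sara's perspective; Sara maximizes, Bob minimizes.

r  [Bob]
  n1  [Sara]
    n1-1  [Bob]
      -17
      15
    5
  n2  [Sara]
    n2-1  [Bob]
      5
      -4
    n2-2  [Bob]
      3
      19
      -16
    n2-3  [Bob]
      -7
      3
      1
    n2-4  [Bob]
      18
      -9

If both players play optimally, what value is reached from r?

n1-1 (Bob): min(-17, 15) = -17
n1 (Sara): max(-17, 5) = 5
n2-1 (Bob): min(5, -4) = -4
n2-2 (Bob): min(3, 19, -16) = -16
n2-3 (Bob): min(-7, 3, 1) = -7
n2-4 (Bob): min(18, -9) = -9
n2 (Sara): max(-4, -16, -7, -9) = -4
r (Bob): min(5, -4) = -4

-4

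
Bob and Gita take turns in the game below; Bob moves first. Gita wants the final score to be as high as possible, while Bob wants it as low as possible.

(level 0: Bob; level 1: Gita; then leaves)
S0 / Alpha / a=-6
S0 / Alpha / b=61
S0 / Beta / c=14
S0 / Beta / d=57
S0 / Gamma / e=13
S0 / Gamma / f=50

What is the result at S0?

50

Alpha (Gita): max(-6, 61) = 61
Beta (Gita): max(14, 57) = 57
Gamma (Gita): max(13, 50) = 50
S0 (Bob): min(61, 57, 50) = 50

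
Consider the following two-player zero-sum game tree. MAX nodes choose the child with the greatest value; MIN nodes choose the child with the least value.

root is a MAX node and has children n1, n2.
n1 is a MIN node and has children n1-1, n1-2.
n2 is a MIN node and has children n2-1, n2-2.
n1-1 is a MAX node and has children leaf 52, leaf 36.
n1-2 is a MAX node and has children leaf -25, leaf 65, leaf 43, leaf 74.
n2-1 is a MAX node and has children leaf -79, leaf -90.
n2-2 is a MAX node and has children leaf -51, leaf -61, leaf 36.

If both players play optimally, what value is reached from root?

52

n1-1 (MAX): max(52, 36) = 52
n1-2 (MAX): max(-25, 65, 43, 74) = 74
n1 (MIN): min(52, 74) = 52
n2-1 (MAX): max(-79, -90) = -79
n2-2 (MAX): max(-51, -61, 36) = 36
n2 (MIN): min(-79, 36) = -79
root (MAX): max(52, -79) = 52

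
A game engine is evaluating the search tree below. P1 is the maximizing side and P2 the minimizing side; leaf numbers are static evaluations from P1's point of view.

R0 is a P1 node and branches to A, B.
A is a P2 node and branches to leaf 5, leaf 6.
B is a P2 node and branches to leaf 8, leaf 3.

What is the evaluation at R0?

A (P2): min(5, 6) = 5
B (P2): min(8, 3) = 3
R0 (P1): max(5, 3) = 5

5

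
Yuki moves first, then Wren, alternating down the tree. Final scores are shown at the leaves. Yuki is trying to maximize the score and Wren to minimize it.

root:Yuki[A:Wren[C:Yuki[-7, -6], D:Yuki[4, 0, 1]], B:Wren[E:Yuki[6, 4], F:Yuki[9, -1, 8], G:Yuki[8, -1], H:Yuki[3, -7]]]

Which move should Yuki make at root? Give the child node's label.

B

C (Yuki): max(-7, -6) = -6
D (Yuki): max(4, 0, 1) = 4
A (Wren): min(-6, 4) = -6
E (Yuki): max(6, 4) = 6
F (Yuki): max(9, -1, 8) = 9
G (Yuki): max(8, -1) = 8
H (Yuki): max(3, -7) = 3
B (Wren): min(6, 9, 8, 3) = 3
root (Yuki): max(-6, 3) = 3
Yuki at root wants the highest of {A=-6, B=3}, so chooses B.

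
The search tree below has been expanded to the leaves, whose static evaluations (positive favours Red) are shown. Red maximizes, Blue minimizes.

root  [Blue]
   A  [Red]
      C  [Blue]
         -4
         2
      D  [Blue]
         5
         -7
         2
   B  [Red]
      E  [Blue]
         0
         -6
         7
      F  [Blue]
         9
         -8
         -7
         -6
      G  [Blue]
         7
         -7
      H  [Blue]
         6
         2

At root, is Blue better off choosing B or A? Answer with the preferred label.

A

E (Blue): min(0, -6, 7) = -6
F (Blue): min(9, -8, -7, -6) = -8
G (Blue): min(7, -7) = -7
H (Blue): min(6, 2) = 2
B (Red): max(-6, -8, -7, 2) = 2
C (Blue): min(-4, 2) = -4
D (Blue): min(5, -7, 2) = -7
A (Red): max(-4, -7) = -4
Blue prefers the lower value; B=2, A=-4. A is better since -4 < 2.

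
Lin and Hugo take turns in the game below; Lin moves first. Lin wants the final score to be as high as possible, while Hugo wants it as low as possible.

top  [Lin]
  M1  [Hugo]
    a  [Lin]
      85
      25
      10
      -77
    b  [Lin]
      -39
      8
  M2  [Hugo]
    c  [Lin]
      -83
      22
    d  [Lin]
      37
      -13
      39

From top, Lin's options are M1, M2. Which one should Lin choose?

M2

a (Lin): max(85, 25, 10, -77) = 85
b (Lin): max(-39, 8) = 8
M1 (Hugo): min(85, 8) = 8
c (Lin): max(-83, 22) = 22
d (Lin): max(37, -13, 39) = 39
M2 (Hugo): min(22, 39) = 22
top (Lin): max(8, 22) = 22
Lin at top wants the highest of {M1=8, M2=22}, so chooses M2.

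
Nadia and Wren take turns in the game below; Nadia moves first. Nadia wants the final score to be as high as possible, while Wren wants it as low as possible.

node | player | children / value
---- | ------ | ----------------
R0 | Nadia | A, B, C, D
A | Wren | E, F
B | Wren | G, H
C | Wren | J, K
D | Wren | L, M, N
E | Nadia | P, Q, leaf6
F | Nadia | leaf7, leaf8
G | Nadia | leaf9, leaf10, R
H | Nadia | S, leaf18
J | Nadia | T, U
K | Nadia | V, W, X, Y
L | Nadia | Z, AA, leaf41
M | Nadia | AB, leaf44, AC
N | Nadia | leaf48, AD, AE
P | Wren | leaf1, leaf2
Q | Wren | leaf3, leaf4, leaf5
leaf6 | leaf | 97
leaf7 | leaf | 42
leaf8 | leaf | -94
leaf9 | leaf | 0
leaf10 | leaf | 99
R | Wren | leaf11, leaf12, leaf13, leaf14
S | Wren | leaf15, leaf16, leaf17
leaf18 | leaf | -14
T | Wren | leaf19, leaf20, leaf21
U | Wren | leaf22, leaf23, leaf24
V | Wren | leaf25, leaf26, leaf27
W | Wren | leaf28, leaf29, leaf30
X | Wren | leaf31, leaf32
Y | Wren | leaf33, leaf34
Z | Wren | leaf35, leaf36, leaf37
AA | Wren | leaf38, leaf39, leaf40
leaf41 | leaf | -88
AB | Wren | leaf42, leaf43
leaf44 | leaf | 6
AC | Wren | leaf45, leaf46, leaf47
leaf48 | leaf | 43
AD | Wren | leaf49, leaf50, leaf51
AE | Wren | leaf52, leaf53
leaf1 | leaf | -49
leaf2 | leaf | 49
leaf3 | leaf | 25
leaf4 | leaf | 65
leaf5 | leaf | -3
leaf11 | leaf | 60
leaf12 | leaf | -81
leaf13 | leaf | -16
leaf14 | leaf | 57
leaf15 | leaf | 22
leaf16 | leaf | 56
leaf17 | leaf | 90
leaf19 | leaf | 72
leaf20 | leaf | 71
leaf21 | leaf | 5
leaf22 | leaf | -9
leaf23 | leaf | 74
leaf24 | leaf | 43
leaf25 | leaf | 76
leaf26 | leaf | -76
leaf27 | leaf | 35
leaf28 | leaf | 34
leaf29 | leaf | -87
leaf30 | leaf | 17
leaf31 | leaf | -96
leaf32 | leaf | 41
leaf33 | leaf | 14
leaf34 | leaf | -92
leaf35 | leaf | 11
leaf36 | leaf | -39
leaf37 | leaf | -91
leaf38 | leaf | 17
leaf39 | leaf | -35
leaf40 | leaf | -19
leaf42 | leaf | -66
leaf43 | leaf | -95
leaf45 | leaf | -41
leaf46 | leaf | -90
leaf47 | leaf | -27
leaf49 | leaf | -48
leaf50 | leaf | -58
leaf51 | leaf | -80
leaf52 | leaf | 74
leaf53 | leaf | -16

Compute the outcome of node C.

-76

T (Wren): min(72, 71, 5) = 5
U (Wren): min(-9, 74, 43) = -9
J (Nadia): max(5, -9) = 5
V (Wren): min(76, -76, 35) = -76
W (Wren): min(34, -87, 17) = -87
X (Wren): min(-96, 41) = -96
Y (Wren): min(14, -92) = -92
K (Nadia): max(-76, -87, -96, -92) = -76
C (Wren): min(5, -76) = -76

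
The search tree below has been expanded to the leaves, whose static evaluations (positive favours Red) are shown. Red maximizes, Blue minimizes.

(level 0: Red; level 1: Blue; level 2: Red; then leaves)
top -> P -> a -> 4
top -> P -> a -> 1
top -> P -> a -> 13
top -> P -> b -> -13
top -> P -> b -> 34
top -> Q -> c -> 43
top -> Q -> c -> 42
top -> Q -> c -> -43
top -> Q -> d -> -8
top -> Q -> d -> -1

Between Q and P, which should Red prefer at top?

c (Red): max(43, 42, -43) = 43
d (Red): max(-8, -1) = -1
Q (Blue): min(43, -1) = -1
a (Red): max(4, 1, 13) = 13
b (Red): max(-13, 34) = 34
P (Blue): min(13, 34) = 13
Red prefers the higher value; Q=-1, P=13. P is better since 13 > -1.

P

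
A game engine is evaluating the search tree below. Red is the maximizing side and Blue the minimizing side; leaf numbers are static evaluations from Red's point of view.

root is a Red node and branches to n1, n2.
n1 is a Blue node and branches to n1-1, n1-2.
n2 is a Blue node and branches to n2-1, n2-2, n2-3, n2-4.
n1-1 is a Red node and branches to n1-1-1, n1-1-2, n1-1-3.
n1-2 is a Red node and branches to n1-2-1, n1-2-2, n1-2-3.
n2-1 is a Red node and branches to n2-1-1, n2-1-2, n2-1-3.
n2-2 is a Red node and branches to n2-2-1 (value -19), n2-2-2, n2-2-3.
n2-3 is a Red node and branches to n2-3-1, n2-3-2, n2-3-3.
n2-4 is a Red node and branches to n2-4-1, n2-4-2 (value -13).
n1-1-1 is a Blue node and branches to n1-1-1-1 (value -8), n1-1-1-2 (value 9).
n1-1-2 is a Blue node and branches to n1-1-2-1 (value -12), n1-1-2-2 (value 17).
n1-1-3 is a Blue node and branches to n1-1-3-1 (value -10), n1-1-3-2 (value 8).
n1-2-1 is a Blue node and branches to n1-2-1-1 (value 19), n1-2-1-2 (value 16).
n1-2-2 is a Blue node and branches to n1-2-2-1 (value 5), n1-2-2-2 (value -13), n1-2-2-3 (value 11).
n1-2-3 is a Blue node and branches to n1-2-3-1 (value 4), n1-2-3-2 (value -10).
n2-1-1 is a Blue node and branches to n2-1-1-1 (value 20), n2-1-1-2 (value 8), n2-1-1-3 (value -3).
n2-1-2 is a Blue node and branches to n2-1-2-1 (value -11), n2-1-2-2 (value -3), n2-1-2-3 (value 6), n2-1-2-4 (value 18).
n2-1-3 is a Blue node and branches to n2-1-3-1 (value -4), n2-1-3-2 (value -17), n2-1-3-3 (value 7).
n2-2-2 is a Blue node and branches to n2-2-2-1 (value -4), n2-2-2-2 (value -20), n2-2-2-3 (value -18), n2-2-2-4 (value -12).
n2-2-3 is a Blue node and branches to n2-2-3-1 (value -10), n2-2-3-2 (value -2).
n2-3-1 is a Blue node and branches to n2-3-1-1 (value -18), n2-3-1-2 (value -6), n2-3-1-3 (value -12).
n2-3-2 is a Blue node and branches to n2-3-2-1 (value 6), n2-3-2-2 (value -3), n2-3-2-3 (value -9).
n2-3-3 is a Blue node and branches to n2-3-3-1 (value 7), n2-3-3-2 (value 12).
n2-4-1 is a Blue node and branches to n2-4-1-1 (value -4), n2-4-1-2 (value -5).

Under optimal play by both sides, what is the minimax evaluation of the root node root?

n1-1-1 (Blue): min(-8, 9) = -8
n1-1-2 (Blue): min(-12, 17) = -12
n1-1-3 (Blue): min(-10, 8) = -10
n1-1 (Red): max(-8, -12, -10) = -8
n1-2-1 (Blue): min(19, 16) = 16
n1-2-2 (Blue): min(5, -13, 11) = -13
n1-2-3 (Blue): min(4, -10) = -10
n1-2 (Red): max(16, -13, -10) = 16
n1 (Blue): min(-8, 16) = -8
n2-1-1 (Blue): min(20, 8, -3) = -3
n2-1-2 (Blue): min(-11, -3, 6, 18) = -11
n2-1-3 (Blue): min(-4, -17, 7) = -17
n2-1 (Red): max(-3, -11, -17) = -3
n2-2-2 (Blue): min(-4, -20, -18, -12) = -20
n2-2-3 (Blue): min(-10, -2) = -10
n2-2 (Red): max(-19, -20, -10) = -10
n2-3-1 (Blue): min(-18, -6, -12) = -18
n2-3-2 (Blue): min(6, -3, -9) = -9
n2-3-3 (Blue): min(7, 12) = 7
n2-3 (Red): max(-18, -9, 7) = 7
n2-4-1 (Blue): min(-4, -5) = -5
n2-4 (Red): max(-5, -13) = -5
n2 (Blue): min(-3, -10, 7, -5) = -10
root (Red): max(-8, -10) = -8

-8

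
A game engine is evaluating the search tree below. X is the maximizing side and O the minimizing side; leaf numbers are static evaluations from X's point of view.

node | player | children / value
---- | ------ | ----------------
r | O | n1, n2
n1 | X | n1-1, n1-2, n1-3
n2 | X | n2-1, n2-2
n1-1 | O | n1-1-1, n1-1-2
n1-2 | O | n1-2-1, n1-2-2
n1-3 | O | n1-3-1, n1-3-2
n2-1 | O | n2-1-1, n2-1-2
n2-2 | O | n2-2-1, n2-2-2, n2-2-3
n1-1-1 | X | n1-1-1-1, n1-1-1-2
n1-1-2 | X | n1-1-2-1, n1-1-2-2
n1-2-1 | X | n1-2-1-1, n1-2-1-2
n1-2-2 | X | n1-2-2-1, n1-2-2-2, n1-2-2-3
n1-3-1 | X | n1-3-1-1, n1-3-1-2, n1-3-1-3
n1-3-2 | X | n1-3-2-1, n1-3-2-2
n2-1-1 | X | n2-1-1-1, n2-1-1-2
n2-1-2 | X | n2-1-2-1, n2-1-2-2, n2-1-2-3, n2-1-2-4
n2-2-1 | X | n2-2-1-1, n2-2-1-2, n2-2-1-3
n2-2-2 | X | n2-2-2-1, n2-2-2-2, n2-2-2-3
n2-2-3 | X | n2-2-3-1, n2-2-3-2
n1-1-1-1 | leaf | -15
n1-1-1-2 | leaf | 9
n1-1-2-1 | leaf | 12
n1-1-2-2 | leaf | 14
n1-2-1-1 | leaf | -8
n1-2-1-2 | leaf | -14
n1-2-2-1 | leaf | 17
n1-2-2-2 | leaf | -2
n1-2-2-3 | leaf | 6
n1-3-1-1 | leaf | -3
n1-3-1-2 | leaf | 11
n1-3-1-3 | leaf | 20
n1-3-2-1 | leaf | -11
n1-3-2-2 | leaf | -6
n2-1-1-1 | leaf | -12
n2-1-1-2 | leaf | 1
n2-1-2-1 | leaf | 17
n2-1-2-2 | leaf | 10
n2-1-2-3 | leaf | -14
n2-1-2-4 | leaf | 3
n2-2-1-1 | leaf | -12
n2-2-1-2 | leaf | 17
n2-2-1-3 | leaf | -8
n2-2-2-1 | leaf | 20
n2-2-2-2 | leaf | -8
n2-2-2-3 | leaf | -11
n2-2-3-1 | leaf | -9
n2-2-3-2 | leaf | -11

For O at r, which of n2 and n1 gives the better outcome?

n2-1-1 (X): max(-12, 1) = 1
n2-1-2 (X): max(17, 10, -14, 3) = 17
n2-1 (O): min(1, 17) = 1
n2-2-1 (X): max(-12, 17, -8) = 17
n2-2-2 (X): max(20, -8, -11) = 20
n2-2-3 (X): max(-9, -11) = -9
n2-2 (O): min(17, 20, -9) = -9
n2 (X): max(1, -9) = 1
n1-1-1 (X): max(-15, 9) = 9
n1-1-2 (X): max(12, 14) = 14
n1-1 (O): min(9, 14) = 9
n1-2-1 (X): max(-8, -14) = -8
n1-2-2 (X): max(17, -2, 6) = 17
n1-2 (O): min(-8, 17) = -8
n1-3-1 (X): max(-3, 11, 20) = 20
n1-3-2 (X): max(-11, -6) = -6
n1-3 (O): min(20, -6) = -6
n1 (X): max(9, -8, -6) = 9
O prefers the lower value; n2=1, n1=9. n2 is better since 1 < 9.

n2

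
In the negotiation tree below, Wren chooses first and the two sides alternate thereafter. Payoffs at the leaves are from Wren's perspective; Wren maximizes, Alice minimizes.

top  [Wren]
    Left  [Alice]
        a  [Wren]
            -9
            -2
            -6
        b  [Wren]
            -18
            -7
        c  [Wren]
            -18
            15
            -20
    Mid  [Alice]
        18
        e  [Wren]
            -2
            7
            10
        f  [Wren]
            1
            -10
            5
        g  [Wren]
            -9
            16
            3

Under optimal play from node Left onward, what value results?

-7

a (Wren): max(-9, -2, -6) = -2
b (Wren): max(-18, -7) = -7
c (Wren): max(-18, 15, -20) = 15
Left (Alice): min(-2, -7, 15) = -7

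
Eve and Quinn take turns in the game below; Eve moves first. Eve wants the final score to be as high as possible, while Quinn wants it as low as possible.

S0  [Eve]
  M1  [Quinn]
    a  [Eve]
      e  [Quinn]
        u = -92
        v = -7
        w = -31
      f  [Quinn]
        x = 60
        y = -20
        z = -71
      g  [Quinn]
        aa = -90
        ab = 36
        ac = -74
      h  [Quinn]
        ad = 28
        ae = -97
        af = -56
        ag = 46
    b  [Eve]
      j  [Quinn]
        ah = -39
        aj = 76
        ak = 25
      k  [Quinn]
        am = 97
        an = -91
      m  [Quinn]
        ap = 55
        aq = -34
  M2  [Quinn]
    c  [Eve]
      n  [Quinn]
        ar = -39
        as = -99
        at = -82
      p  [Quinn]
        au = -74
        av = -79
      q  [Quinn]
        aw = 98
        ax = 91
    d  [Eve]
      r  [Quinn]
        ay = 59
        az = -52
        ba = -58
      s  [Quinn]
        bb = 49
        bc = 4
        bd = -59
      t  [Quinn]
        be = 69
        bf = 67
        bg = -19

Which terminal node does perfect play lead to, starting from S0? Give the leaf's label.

bg

e (Quinn): min(-92, -7, -31) = -92
f (Quinn): min(60, -20, -71) = -71
g (Quinn): min(-90, 36, -74) = -90
h (Quinn): min(28, -97, -56, 46) = -97
a (Eve): max(-92, -71, -90, -97) = -71
j (Quinn): min(-39, 76, 25) = -39
k (Quinn): min(97, -91) = -91
m (Quinn): min(55, -34) = -34
b (Eve): max(-39, -91, -34) = -34
M1 (Quinn): min(-71, -34) = -71
n (Quinn): min(-39, -99, -82) = -99
p (Quinn): min(-74, -79) = -79
q (Quinn): min(98, 91) = 91
c (Eve): max(-99, -79, 91) = 91
r (Quinn): min(59, -52, -58) = -58
s (Quinn): min(49, 4, -59) = -59
t (Quinn): min(69, 67, -19) = -19
d (Eve): max(-58, -59, -19) = -19
M2 (Quinn): min(91, -19) = -19
S0 (Eve): max(-71, -19) = -19
At S0, Eve picks M2 (highest: -19).
At M2, Quinn picks d (lowest: -19).
At d, Eve picks t (highest: -19).
At t, Quinn picks bg (lowest: -19).
Terminal value -19.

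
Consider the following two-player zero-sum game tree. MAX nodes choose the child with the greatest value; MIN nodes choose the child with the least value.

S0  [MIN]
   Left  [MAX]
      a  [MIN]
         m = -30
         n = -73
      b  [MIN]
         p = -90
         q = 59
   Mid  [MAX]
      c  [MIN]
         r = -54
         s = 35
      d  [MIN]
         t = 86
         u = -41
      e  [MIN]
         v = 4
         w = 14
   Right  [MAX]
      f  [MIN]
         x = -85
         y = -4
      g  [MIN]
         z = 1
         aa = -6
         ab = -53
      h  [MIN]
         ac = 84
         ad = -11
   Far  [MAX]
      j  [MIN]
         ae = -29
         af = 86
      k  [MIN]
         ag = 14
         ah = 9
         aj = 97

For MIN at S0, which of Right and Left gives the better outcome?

f (MIN): min(-85, -4) = -85
g (MIN): min(1, -6, -53) = -53
h (MIN): min(84, -11) = -11
Right (MAX): max(-85, -53, -11) = -11
a (MIN): min(-30, -73) = -73
b (MIN): min(-90, 59) = -90
Left (MAX): max(-73, -90) = -73
MIN prefers the lower value; Right=-11, Left=-73. Left is better since -73 < -11.

Left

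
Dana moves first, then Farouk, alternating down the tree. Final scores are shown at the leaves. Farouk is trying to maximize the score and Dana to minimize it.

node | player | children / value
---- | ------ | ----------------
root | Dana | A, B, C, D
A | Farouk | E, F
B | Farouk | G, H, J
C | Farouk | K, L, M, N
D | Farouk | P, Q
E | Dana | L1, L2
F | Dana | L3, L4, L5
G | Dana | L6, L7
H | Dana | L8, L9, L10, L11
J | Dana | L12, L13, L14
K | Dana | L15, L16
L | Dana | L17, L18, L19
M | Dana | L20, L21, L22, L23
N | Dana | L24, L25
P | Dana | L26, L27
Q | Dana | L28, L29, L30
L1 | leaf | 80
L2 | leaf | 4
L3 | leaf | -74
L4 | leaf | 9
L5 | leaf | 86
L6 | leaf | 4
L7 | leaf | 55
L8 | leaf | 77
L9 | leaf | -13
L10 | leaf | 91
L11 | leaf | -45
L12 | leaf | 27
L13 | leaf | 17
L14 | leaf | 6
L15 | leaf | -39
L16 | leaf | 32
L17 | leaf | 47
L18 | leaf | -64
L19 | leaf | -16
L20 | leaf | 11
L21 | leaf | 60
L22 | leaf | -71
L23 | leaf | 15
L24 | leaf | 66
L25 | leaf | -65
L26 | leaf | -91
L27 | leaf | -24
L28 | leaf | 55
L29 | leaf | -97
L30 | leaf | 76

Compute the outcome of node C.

-39

K (Dana): min(-39, 32) = -39
L (Dana): min(47, -64, -16) = -64
M (Dana): min(11, 60, -71, 15) = -71
N (Dana): min(66, -65) = -65
C (Farouk): max(-39, -64, -71, -65) = -39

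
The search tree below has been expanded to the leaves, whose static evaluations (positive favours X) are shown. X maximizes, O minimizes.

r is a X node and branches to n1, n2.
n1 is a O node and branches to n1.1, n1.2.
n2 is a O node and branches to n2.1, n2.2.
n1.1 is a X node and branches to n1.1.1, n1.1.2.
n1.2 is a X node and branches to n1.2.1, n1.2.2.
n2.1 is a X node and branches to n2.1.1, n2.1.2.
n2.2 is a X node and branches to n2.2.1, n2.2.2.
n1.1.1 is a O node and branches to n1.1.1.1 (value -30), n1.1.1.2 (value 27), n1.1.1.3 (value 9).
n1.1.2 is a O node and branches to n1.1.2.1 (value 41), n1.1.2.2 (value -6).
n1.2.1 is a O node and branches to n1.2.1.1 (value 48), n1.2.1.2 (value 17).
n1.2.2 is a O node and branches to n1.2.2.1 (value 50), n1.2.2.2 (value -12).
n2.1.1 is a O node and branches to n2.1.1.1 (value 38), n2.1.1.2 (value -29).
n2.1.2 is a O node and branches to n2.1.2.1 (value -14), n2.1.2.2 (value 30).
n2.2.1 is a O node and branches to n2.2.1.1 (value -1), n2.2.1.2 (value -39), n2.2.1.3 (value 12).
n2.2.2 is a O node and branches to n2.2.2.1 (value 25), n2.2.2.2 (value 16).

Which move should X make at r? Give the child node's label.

n1.1.1 (O): min(-30, 27, 9) = -30
n1.1.2 (O): min(41, -6) = -6
n1.1 (X): max(-30, -6) = -6
n1.2.1 (O): min(48, 17) = 17
n1.2.2 (O): min(50, -12) = -12
n1.2 (X): max(17, -12) = 17
n1 (O): min(-6, 17) = -6
n2.1.1 (O): min(38, -29) = -29
n2.1.2 (O): min(-14, 30) = -14
n2.1 (X): max(-29, -14) = -14
n2.2.1 (O): min(-1, -39, 12) = -39
n2.2.2 (O): min(25, 16) = 16
n2.2 (X): max(-39, 16) = 16
n2 (O): min(-14, 16) = -14
r (X): max(-6, -14) = -6
X at r wants the highest of {n1=-6, n2=-14}, so chooses n1.

n1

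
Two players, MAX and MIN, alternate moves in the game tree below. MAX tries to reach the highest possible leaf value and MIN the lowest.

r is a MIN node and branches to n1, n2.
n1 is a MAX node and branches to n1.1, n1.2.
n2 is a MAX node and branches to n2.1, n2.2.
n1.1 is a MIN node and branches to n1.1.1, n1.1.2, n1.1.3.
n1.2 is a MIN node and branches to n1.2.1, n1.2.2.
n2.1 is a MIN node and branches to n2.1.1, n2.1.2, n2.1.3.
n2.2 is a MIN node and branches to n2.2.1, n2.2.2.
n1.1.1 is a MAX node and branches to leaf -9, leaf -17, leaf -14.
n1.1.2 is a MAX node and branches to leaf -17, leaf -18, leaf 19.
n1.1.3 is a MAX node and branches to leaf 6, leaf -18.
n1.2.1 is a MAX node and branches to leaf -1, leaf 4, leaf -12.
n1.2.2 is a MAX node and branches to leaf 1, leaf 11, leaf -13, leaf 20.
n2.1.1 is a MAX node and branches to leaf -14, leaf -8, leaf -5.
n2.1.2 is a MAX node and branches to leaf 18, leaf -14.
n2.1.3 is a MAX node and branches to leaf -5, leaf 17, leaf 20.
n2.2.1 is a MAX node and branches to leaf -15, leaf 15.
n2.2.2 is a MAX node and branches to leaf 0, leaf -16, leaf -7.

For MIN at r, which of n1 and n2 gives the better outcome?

n2

n1.1.1 (MAX): max(-9, -17, -14) = -9
n1.1.2 (MAX): max(-17, -18, 19) = 19
n1.1.3 (MAX): max(6, -18) = 6
n1.1 (MIN): min(-9, 19, 6) = -9
n1.2.1 (MAX): max(-1, 4, -12) = 4
n1.2.2 (MAX): max(1, 11, -13, 20) = 20
n1.2 (MIN): min(4, 20) = 4
n1 (MAX): max(-9, 4) = 4
n2.1.1 (MAX): max(-14, -8, -5) = -5
n2.1.2 (MAX): max(18, -14) = 18
n2.1.3 (MAX): max(-5, 17, 20) = 20
n2.1 (MIN): min(-5, 18, 20) = -5
n2.2.1 (MAX): max(-15, 15) = 15
n2.2.2 (MAX): max(0, -16, -7) = 0
n2.2 (MIN): min(15, 0) = 0
n2 (MAX): max(-5, 0) = 0
MIN prefers the lower value; n1=4, n2=0. n2 is better since 0 < 4.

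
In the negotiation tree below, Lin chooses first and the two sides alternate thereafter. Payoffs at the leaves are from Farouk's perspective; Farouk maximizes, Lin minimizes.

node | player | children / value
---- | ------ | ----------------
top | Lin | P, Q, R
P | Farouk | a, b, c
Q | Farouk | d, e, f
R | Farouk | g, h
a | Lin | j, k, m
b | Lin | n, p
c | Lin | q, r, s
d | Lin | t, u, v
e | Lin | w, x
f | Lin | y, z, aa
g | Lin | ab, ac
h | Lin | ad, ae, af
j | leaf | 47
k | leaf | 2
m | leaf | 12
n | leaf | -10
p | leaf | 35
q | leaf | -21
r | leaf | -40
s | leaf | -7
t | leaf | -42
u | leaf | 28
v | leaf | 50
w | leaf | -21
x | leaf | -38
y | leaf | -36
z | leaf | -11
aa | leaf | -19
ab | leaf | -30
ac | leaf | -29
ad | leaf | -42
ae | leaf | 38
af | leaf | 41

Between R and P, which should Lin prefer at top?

g (Lin): min(-30, -29) = -30
h (Lin): min(-42, 38, 41) = -42
R (Farouk): max(-30, -42) = -30
a (Lin): min(47, 2, 12) = 2
b (Lin): min(-10, 35) = -10
c (Lin): min(-21, -40, -7) = -40
P (Farouk): max(2, -10, -40) = 2
Lin prefers the lower value; R=-30, P=2. R is better since -30 < 2.

R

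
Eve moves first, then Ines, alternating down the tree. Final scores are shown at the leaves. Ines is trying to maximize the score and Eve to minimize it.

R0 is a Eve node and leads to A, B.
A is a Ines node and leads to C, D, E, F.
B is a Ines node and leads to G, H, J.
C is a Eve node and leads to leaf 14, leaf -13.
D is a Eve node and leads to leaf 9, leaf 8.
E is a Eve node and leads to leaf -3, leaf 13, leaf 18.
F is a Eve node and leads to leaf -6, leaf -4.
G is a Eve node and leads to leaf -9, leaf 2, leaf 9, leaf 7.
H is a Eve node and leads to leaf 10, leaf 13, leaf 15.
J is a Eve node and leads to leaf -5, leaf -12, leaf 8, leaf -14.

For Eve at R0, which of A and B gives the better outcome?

C (Eve): min(14, -13) = -13
D (Eve): min(9, 8) = 8
E (Eve): min(-3, 13, 18) = -3
F (Eve): min(-6, -4) = -6
A (Ines): max(-13, 8, -3, -6) = 8
G (Eve): min(-9, 2, 9, 7) = -9
H (Eve): min(10, 13, 15) = 10
J (Eve): min(-5, -12, 8, -14) = -14
B (Ines): max(-9, 10, -14) = 10
Eve prefers the lower value; A=8, B=10. A is better since 8 < 10.

A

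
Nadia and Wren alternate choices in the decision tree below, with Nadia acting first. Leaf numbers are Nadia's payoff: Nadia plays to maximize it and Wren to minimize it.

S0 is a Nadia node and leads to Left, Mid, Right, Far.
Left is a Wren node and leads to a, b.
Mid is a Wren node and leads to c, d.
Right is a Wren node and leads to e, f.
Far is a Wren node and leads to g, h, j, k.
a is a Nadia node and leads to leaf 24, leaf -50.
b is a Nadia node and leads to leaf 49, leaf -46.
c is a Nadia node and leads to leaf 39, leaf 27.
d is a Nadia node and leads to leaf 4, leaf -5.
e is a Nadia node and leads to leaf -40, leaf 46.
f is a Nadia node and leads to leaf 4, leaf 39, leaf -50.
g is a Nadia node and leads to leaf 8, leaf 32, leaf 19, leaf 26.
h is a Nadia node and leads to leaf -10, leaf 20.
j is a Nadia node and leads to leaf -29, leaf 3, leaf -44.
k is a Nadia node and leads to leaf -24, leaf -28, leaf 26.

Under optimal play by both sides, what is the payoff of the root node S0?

39

a (Nadia): max(24, -50) = 24
b (Nadia): max(49, -46) = 49
Left (Wren): min(24, 49) = 24
c (Nadia): max(39, 27) = 39
d (Nadia): max(4, -5) = 4
Mid (Wren): min(39, 4) = 4
e (Nadia): max(-40, 46) = 46
f (Nadia): max(4, 39, -50) = 39
Right (Wren): min(46, 39) = 39
g (Nadia): max(8, 32, 19, 26) = 32
h (Nadia): max(-10, 20) = 20
j (Nadia): max(-29, 3, -44) = 3
k (Nadia): max(-24, -28, 26) = 26
Far (Wren): min(32, 20, 3, 26) = 3
S0 (Nadia): max(24, 4, 39, 3) = 39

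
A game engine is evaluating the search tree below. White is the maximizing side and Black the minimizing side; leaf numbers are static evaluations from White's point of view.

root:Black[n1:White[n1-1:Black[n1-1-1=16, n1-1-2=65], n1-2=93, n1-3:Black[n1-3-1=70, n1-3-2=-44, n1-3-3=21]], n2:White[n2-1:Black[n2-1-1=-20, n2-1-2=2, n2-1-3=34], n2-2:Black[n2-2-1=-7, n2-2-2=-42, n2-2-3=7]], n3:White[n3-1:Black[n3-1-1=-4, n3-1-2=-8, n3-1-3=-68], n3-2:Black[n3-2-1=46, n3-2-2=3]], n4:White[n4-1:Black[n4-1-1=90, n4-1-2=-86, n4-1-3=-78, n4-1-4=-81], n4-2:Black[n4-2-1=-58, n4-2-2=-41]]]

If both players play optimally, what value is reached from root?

n1-1 (Black): min(16, 65) = 16
n1-3 (Black): min(70, -44, 21) = -44
n1 (White): max(16, 93, -44) = 93
n2-1 (Black): min(-20, 2, 34) = -20
n2-2 (Black): min(-7, -42, 7) = -42
n2 (White): max(-20, -42) = -20
n3-1 (Black): min(-4, -8, -68) = -68
n3-2 (Black): min(46, 3) = 3
n3 (White): max(-68, 3) = 3
n4-1 (Black): min(90, -86, -78, -81) = -86
n4-2 (Black): min(-58, -41) = -58
n4 (White): max(-86, -58) = -58
root (Black): min(93, -20, 3, -58) = -58

-58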